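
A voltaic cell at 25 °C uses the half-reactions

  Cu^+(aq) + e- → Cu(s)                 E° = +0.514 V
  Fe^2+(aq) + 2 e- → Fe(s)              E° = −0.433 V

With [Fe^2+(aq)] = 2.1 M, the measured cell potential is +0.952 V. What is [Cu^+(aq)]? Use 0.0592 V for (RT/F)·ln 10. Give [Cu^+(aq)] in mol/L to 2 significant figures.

1.8 M

Cu⁺/Cu is the cathode (higher E°); E°cell = +0.514 − (−0.433) = +0.947 V with n = 2.
Since E = E° − (0.0592/n)·log Q, log Q = n(E° − E)/0.0592 = −0.169.
Balancing electrons gives 2 Cu^+(aq) + Fe(s) → 2 Cu(s) + Fe^2+(aq); thus Q = [Fe^2+(aq)] / [Cu^+(aq)]^2.
Solving for the unknown gives log [Cu^+(aq)] = 0.246, so [Cu^+(aq)] ≈ 1.8 M.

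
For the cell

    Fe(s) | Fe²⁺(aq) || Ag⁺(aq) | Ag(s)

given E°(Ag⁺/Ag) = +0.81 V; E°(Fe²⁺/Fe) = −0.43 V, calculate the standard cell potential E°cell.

By convention the left-hand electrode in cell notation is the anode (oxidation) and the right-hand electrode is the cathode (reduction).
E°cell = E°(right) − E°(left) = +0.81 − (−0.43) = +1.24 V.

+1.24 V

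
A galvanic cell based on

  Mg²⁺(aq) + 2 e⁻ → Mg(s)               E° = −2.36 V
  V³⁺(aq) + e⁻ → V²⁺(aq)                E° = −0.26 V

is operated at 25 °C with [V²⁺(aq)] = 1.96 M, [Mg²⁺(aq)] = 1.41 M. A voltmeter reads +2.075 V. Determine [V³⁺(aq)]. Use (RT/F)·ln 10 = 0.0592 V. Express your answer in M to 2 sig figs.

V³⁺/V²⁺ is the cathode (higher E°); E°cell = −0.26 − (−2.36) = +2.10 V with n = 2.
Since E = E° − (0.0592/n)·log Q, log Q = n(E° − E)/0.0592 = 0.845.
The balanced reaction is 2 V³⁺(aq) + Mg(s) → 2 V²⁺(aq) + Mg²⁺(aq), so Q = ([V²⁺(aq)]^2·[Mg²⁺(aq)]) / [V³⁺(aq)]^2.
Solving for the unknown gives log [V³⁺(aq)] = −0.056, so [V³⁺(aq)] ≈ 0.88 M.

0.88 M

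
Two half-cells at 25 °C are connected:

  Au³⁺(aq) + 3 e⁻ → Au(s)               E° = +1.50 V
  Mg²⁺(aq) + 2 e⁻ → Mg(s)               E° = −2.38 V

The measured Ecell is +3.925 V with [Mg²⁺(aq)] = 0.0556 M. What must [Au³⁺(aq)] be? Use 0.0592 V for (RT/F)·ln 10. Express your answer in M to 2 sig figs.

2.5 M

The Au³⁺/Au couple has the larger reduction potential, so it is the cathode: E°cell = +1.50 − (−2.38) = +3.88 V and n = 6.
Rearranging E = E° − (0.0592/n)·log Q gives log Q = 6(+3.88 − (+3.925))/0.0592 = −4.561.
The balanced reaction is 2 Au³⁺(aq) + 3 Mg(s) → 2 Au(s) + 3 Mg²⁺(aq), so Q = [Mg²⁺(aq)]^3 / [Au³⁺(aq)]^2.
Isolating [Au³⁺(aq)] in Q = 10^{−4.561} yields log [Au³⁺(aq)] = 0.398, i.e. 2.5 M.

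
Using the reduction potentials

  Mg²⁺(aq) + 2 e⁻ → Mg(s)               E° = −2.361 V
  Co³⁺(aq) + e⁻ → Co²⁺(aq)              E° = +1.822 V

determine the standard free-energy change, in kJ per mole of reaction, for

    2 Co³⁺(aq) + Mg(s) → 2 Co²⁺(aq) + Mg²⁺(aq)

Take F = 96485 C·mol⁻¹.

−807 kJ/mol

In the reaction as written Co³⁺(aq) is reduced, so the Co³⁺/Co²⁺ couple is the cathode and Mg²⁺/Mg is the anode.
E°cell = +1.822 − (−2.361) = +4.183 V; balancing electrons gives n = 2.
ΔG° = −nFE°cell = −(2)(96485)(+4.183) J/mol = −807 kJ/mol.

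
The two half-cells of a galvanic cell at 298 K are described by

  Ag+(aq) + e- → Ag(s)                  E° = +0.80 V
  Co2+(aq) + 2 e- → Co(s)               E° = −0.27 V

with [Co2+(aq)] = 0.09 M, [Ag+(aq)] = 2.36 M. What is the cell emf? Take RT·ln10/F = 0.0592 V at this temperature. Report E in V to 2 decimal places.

Since E°(Ag⁺/Ag) > E°(Co²⁺/Co), Ag⁺/Ag serves as the cathode.
The standard potential is +0.80 − (−0.27) = +1.07 V and the balanced reaction transfers n = 2 electrons.
Balancing gives 2 Ag+(aq) + Co(s) → 2 Ag(s) + Co2+(aq); hence Q = [Co2+(aq)] / [Ag+(aq)]^2 = 0.0162 (log Q = −1.792).
Applying E = E° − (RT ln10/nF)·log Q gives +1.07 − (0.0592/2)(−1.792) = +1.12 V.

+1.12 V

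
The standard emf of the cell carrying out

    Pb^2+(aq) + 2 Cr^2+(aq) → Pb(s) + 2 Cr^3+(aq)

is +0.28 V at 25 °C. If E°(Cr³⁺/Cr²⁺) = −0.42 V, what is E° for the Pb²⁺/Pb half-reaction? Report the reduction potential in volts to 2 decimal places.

−0.14 V

In the reaction as written the Pb²⁺/Pb couple is reduced (cathode) and Cr³⁺/Cr²⁺ is oxidized (anode), so E°cell = E°(Pb²⁺/Pb) − E°(Cr³⁺/Cr²⁺).
E°(Pb²⁺/Pb) = E°cell + E°(anode) = +0.28 + (−0.42) = −0.14 V.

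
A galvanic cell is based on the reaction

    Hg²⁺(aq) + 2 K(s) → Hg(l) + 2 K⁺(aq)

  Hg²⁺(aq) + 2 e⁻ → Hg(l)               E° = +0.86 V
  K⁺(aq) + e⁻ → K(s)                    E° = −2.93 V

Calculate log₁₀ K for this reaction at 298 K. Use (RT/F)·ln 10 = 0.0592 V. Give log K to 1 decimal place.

log K = 128.0

The Hg²⁺/Hg couple is reduced (cathode); E°cell = +0.86 − (−2.93) = +3.79 V with n = 2.
At equilibrium E = 0, so log K = nE°cell / 0.0592 = (2)(+3.79) / 0.0592 = 128.0.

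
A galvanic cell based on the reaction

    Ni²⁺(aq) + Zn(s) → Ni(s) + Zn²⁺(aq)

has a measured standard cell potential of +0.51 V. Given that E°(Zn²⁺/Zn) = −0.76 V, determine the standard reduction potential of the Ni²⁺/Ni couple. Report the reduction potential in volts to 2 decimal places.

−0.25 V

In the reaction as written the Ni²⁺/Ni couple is reduced (cathode) and Zn²⁺/Zn is oxidized (anode), so E°cell = E°(Ni²⁺/Ni) − E°(Zn²⁺/Zn).
E°(Ni²⁺/Ni) = E°cell + E°(anode) = +0.51 + (−0.76) = −0.25 V.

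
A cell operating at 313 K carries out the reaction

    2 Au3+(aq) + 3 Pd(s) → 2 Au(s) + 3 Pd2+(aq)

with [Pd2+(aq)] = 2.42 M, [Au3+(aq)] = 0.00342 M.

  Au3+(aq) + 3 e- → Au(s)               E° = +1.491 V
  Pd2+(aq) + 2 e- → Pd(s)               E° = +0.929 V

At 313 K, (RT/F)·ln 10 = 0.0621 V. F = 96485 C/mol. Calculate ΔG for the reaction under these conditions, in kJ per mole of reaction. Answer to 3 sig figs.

−289 kJ/mol

With Au³⁺/Au reduced at the cathode, E°cell = +1.491 − (+0.929) = +0.562 V and n = 6.
Q = [Pd2+(aq)]^3 / [Au3+(aq)]^2 = 1.21×10^6, so log Q = 6.083 and E = +0.562 − (0.0621/6)(6.083) = +0.4990 V.
Then ΔG = −nFE = −6 × 96485 × +0.4990 J/mol = −289 kJ/mol.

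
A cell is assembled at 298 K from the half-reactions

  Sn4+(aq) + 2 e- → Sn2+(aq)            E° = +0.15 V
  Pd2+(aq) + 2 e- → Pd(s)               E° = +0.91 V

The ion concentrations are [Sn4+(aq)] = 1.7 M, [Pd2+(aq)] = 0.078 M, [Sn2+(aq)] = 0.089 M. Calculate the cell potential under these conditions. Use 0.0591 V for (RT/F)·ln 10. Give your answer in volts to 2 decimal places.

+0.69 V

Pd²⁺/Pd is reduced (cathode, E° = +0.91 V) and Sn⁴⁺/Sn²⁺ is oxidized (anode).
The standard potential is +0.91 − (+0.15) = +0.76 V and the balanced reaction transfers n = 2 electrons.
For the overall reaction Pd2+(aq) + Sn2+(aq) → Pd(s) + Sn4+(aq), Q = [Sn4+(aq)] / ([Pd2+(aq)]·[Sn2+(aq)]) = 245, giving log Q = 2.389.
E = E° − (0.0591/n)·log Q = +0.76 − (0.0591/2)(2.389) = +0.69 V.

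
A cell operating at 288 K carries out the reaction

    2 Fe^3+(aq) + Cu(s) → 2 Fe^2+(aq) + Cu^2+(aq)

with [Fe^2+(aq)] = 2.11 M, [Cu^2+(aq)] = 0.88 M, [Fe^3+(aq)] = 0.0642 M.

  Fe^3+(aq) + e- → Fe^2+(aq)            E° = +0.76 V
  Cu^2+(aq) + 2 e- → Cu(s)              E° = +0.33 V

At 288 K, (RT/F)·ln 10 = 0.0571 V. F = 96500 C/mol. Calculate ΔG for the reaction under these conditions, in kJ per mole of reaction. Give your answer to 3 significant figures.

E°cell = +0.76 − (+0.33) = +0.43 V; the balanced reaction transfers n = 2 electrons.
Q = ([Fe^2+(aq)]^2·[Cu^2+(aq)]) / [Fe^3+(aq)]^2 = 951, so log Q = 2.978 and E = +0.43 − (0.0571/2)(2.978) = +0.3450 V.
Then ΔG = −nFE = −2 × 96500 × +0.3450 J/mol = −66.6 kJ/mol.

−66.6 kJ/mol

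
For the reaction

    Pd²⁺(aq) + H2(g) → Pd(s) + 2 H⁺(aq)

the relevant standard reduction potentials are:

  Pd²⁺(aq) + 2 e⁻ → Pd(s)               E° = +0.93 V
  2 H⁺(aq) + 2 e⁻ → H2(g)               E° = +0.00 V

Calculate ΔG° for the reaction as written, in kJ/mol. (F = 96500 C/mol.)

−179 kJ/mol

In the reaction as written Pd²⁺(aq) is reduced, so the Pd²⁺/Pd couple is the cathode and 2H⁺/H₂ is the anode.
E°cell = +0.93 − (+0.00) = +0.93 V; balancing electrons gives n = 2.
ΔG° = −nFE°cell = −(2)(96500)(+0.93) J/mol = −179 kJ/mol.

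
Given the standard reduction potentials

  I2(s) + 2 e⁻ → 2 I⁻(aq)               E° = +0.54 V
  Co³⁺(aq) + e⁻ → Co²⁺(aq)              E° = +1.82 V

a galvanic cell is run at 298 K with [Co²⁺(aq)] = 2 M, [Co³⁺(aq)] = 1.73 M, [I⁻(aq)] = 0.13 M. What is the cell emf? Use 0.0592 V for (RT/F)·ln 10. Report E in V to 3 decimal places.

The Co³⁺/Co²⁺ couple has the more positive E°, so it is the cathode; I₂/I⁻ is the anode.
E°cell = +1.82 − (+0.54) = +1.28 V, with n = 2 electrons transferred.
For the overall reaction 2 Co³⁺(aq) + 2 I⁻(aq) → 2 Co²⁺(aq) + I2(s), Q = [Co²⁺(aq)]^2 / ([Co³⁺(aq)]^2·[I⁻(aq)]^2) = 79.1, giving log Q = 1.898.
By the Nernst equation, E = +1.28 − (0.0592/2)·(1.898) = +1.224 V.

+1.224 V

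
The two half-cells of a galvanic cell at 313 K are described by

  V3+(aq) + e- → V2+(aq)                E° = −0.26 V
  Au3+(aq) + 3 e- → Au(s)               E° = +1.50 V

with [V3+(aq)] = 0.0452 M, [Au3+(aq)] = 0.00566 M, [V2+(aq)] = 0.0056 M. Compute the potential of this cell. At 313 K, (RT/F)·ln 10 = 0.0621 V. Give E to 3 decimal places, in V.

+1.657 V

Since E°(Au³⁺/Au) > E°(V³⁺/V²⁺), Au³⁺/Au serves as the cathode.
The standard potential is +1.50 − (−0.26) = +1.76 V and the balanced reaction transfers n = 3 electrons.
The balanced reaction is Au3+(aq) + 3 V2+(aq) → Au(s) + 3 V3+(aq), so Q = [V3+(aq)]^3 / ([Au3+(aq)]·[V2+(aq)]^3) = 9.29×10^4 and log Q = 4.968.
Applying E = E° − (RT ln10/nF)·log Q gives +1.76 − (0.0621/3)(4.968) = +1.657 V.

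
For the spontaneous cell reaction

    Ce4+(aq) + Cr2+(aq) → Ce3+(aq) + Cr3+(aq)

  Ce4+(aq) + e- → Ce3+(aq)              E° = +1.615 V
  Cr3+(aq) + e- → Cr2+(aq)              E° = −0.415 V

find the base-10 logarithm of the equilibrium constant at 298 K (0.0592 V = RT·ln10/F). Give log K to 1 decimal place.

log K = 34.3

The Ce⁴⁺/Ce³⁺ couple is reduced (cathode); E°cell = +1.615 − (−0.415) = +2.030 V with n = 1.
At equilibrium E = 0, so log K = nE°cell / 0.0592 = (1)(+2.030) / 0.0592 = 34.3.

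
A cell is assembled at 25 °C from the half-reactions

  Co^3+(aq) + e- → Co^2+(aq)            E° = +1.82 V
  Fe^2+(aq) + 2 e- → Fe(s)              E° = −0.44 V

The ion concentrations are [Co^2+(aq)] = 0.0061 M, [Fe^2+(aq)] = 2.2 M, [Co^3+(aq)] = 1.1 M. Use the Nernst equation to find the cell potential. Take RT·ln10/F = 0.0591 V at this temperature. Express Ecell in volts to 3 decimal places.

+2.383 V

The Co³⁺/Co²⁺ couple has the more positive E°, so it is the cathode; Fe²⁺/Fe is the anode.
The standard potential is +1.82 − (−0.44) = +2.26 V and the balanced reaction transfers n = 2 electrons.
The balanced reaction is 2 Co^3+(aq) + Fe(s) → 2 Co^2+(aq) + Fe^2+(aq), so Q = ([Co^2+(aq)]^2·[Fe^2+(aq)]) / [Co^3+(aq)]^2 = 6.77×10^−5 and log Q = −4.170.
By the Nernst equation, E = +2.26 − (0.0591/2)·(−4.170) = +2.383 V.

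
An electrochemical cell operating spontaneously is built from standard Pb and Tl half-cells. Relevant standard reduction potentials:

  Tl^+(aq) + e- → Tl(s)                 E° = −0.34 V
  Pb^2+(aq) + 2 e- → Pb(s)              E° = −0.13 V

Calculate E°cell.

Of the two couples in this cell, the one with the more positive reduction potential is reduced at the cathode: here that is Pb²⁺/Pb (−0.13 V); Tl⁺/Tl (−0.34 V) is the anode.
E°cell = E°(cathode) − E°(anode) = −0.13 − (−0.34) = +0.21 V.

+0.21 V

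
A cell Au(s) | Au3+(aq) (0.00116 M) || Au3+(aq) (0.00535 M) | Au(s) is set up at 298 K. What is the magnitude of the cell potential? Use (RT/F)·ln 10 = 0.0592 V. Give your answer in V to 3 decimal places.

0.013 V

For a concentration cell E°cell = 0, since both electrodes use the same couple.
The compartment with the higher Au3+(aq) concentration (0.00535 M) acts as the cathode; ions are reduced there and produced at the dilute (0.00116 M) anode.
With n = 3, Ecell = −(0.0592/3)·log([dilute]/[conc]) = −(0.0592/3)·log(0.00116/0.00535) = +0.013 V.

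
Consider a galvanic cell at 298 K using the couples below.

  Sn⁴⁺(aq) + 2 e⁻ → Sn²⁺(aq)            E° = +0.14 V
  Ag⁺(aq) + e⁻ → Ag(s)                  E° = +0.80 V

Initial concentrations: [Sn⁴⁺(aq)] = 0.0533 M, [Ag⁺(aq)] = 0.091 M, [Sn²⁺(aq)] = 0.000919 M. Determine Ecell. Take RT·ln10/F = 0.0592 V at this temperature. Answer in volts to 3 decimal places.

Since E°(Ag⁺/Ag) > E°(Sn⁴⁺/Sn²⁺), Ag⁺/Ag serves as the cathode.
E°cell = E°cat − E°an = +0.80 − (+0.14) = +0.66 V; n = 2.
The balanced reaction is 2 Ag⁺(aq) + Sn²⁺(aq) → 2 Ag(s) + Sn⁴⁺(aq), so Q = [Sn⁴⁺(aq)] / ([Ag⁺(aq)]^2·[Sn²⁺(aq)]) = 7×10^3 and log Q = 3.845.
By the Nernst equation, E = +0.66 − (0.0592/2)·(3.845) = +0.546 V.

+0.546 V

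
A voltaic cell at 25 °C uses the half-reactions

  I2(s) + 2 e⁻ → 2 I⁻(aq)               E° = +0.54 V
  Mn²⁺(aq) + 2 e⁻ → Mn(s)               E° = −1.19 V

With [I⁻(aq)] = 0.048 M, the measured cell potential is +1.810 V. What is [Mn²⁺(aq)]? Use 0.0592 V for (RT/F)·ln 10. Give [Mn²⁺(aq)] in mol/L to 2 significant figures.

0.86 M

With I₂/I⁻ at the cathode and Mn²⁺/Mn at the anode, E°cell = +0.54 − (−1.19) = +1.73 V (n = 2).
Rearranging E = E° − (0.0592/n)·log Q gives log Q = 2(+1.73 − (+1.810))/0.0592 = −2.703.
Balancing electrons gives I2(s) + Mn(s) → 2 I⁻(aq) + Mn²⁺(aq); thus Q = [I⁻(aq)]^2·[Mn²⁺(aq)].
Isolating [Mn²⁺(aq)] in Q = 10^{−2.703} yields log [Mn²⁺(aq)] = −0.065, i.e. 0.86 M.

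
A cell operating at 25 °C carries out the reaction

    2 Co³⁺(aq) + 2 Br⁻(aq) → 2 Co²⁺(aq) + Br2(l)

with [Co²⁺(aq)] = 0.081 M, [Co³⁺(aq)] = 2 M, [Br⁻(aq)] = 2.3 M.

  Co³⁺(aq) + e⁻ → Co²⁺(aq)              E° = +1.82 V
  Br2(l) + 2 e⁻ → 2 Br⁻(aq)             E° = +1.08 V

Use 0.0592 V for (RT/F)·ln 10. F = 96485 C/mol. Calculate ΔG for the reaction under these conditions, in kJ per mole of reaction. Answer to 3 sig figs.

The standard cell potential is +1.82 − (+1.08) = +0.74 V, with n = 2 electrons in the balanced equation.
Here Q = [Co²⁺(aq)]^2 / ([Co³⁺(aq)]^2·[Br⁻(aq)]^2) = 0.00031 (log Q = −3.509), giving E = +0.74 − (0.0592/2)·(−3.509) = +0.8439 V.
Then ΔG = −nFE = −2 × 96485 × +0.8439 J/mol = −163 kJ/mol.

−163 kJ/mol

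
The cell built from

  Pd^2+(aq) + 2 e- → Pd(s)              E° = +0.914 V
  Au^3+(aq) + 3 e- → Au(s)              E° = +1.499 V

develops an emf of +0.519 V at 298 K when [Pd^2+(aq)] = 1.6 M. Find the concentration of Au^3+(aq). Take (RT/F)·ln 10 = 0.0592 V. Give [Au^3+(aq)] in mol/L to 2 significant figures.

0.00092 M

With Au³⁺/Au at the cathode and Pd²⁺/Pd at the anode, E°cell = +1.499 − (+0.914) = +0.585 V (n = 6).
Rearranging E = E° − (0.0592/n)·log Q gives log Q = 6(+0.585 − (+0.519))/0.0592 = 6.689.
Balancing electrons gives 2 Au^3+(aq) + 3 Pd(s) → 2 Au(s) + 3 Pd^2+(aq); thus Q = [Pd^2+(aq)]^3 / [Au^3+(aq)]^2.
Solving for the unknown gives log [Au^3+(aq)] = −3.038, so [Au^3+(aq)] ≈ 0.00092 M.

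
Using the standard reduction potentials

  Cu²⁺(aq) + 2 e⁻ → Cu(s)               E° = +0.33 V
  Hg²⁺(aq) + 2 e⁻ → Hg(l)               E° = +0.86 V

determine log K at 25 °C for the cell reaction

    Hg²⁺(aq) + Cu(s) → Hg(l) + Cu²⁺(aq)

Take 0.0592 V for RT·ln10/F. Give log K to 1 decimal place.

log K = 17.9

The Hg²⁺/Hg couple is reduced (cathode); E°cell = +0.86 − (+0.33) = +0.53 V with n = 2.
At equilibrium E = 0, so log K = nE°cell / 0.0592 = (2)(+0.53) / 0.0592 = 17.9.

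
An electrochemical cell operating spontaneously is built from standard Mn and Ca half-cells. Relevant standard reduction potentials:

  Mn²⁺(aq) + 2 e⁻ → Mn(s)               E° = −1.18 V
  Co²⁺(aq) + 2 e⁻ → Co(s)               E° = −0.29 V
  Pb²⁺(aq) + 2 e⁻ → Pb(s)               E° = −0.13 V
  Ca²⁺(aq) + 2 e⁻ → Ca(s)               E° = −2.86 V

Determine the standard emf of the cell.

+1.68 V

The Mn²⁺/Mn couple has the higher E°, so Mn ion is reduced (cathode) and Ca is oxidized (anode).
E°cell = E°(cathode) − E°(anode) = −1.18 − (−2.86) = +1.68 V.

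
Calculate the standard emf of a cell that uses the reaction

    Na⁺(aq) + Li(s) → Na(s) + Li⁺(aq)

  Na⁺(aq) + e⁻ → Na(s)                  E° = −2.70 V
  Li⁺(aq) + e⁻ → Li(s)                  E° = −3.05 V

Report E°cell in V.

In the reaction as written, Na⁺(aq) is reduced (cathode) and Li⁺(aq) is produced by oxidation at the anode.
E°cell = E°(cathode) − E°(anode) = −2.70 − (−3.05) = +0.35 V.

+0.35 V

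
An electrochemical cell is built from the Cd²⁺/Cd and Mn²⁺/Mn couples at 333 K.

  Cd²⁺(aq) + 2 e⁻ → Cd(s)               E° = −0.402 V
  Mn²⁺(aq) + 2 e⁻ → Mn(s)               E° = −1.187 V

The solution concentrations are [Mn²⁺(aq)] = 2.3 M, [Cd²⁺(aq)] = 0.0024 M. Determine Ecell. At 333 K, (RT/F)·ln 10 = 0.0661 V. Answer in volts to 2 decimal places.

The Cd²⁺/Cd couple has the more positive E°, so it is the cathode; Mn²⁺/Mn is the anode.
E°cell = E°cat − E°an = −0.402 − (−1.187) = +0.785 V; n = 2.
For the overall reaction Cd²⁺(aq) + Mn(s) → Cd(s) + Mn²⁺(aq), Q = [Mn²⁺(aq)] / [Cd²⁺(aq)] = 958, giving log Q = 2.982.
By the Nernst equation, E = +0.785 − (0.0661/2)·(2.982) = +0.69 V.

+0.69 V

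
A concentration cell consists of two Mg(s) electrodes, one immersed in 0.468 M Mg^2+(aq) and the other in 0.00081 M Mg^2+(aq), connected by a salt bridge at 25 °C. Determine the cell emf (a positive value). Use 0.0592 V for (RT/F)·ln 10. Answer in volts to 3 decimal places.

0.082 V

For a concentration cell E°cell = 0, since both electrodes use the same couple.
The compartment with the higher Mg^2+(aq) concentration (0.468 M) acts as the cathode; ions are reduced there and produced at the dilute (0.00081 M) anode.
With n = 2, Ecell = −(0.0592/2)·log([dilute]/[conc]) = −(0.0592/2)·log(0.00081/0.468) = +0.082 V.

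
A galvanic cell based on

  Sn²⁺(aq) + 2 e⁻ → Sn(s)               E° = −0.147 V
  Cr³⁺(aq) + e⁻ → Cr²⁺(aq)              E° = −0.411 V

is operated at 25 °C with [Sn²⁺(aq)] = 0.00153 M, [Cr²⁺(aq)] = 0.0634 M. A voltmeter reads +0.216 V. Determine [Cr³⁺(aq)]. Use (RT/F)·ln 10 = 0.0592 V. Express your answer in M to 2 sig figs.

0.016 M

Sn²⁺/Sn is the cathode (higher E°); E°cell = −0.147 − (−0.411) = +0.264 V with n = 2.
Since E = E° − (0.0592/n)·log Q, log Q = n(E° − E)/0.0592 = 1.622.
The balanced reaction is Sn²⁺(aq) + 2 Cr²⁺(aq) → Sn(s) + 2 Cr³⁺(aq), so Q = [Cr³⁺(aq)]^2 / ([Sn²⁺(aq)]·[Cr²⁺(aq)]^2).
Substituting the known concentrations and solving, log [Cr³⁺(aq)] = −1.795 and [Cr³⁺(aq)] = 0.016 M.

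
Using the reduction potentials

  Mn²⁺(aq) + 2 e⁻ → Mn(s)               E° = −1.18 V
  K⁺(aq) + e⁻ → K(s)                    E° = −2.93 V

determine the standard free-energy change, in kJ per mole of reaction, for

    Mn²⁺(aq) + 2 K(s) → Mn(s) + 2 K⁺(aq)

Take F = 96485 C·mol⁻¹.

−338 kJ/mol

In the reaction as written Mn²⁺(aq) is reduced, so the Mn²⁺/Mn couple is the cathode and K⁺/K is the anode.
E°cell = −1.18 − (−2.93) = +1.75 V; balancing electrons gives n = 2.
ΔG° = −nFE°cell = −(2)(96485)(+1.75) J/mol = −338 kJ/mol.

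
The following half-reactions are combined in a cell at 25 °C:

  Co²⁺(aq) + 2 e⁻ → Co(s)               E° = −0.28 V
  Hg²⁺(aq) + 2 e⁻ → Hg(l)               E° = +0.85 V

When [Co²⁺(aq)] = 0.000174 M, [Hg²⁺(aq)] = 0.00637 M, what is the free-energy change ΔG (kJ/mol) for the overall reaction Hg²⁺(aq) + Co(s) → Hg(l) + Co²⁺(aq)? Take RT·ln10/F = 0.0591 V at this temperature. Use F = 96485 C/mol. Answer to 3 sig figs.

−227 kJ/mol

The standard cell potential is +0.85 − (−0.28) = +1.13 V, with n = 2 electrons in the balanced equation.
The reaction quotient is [Co²⁺(aq)] / [Hg²⁺(aq)] = 0.0273; by Nernst, E = +1.13 − (0.0591/2)(−1.564) = +1.1762 V.
Finally ΔG = −nFE = −(2)(96485 C/mol)(+1.1762 V) = −227 kJ/mol.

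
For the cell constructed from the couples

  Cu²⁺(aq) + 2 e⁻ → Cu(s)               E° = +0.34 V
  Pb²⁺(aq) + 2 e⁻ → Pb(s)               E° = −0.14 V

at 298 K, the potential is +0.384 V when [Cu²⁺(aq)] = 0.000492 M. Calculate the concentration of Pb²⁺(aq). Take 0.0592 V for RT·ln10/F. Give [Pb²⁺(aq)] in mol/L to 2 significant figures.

0.86 M

With Cu²⁺/Cu at the cathode and Pb²⁺/Pb at the anode, E°cell = +0.34 − (−0.14) = +0.48 V (n = 2).
Since E = E° − (0.0592/n)·log Q, log Q = n(E° − E)/0.0592 = 3.243.
The balanced reaction is Cu²⁺(aq) + Pb(s) → Cu(s) + Pb²⁺(aq), so Q = [Pb²⁺(aq)] / [Cu²⁺(aq)].
Substituting the known concentrations and solving, log [Pb²⁺(aq)] = −0.065 and [Pb²⁺(aq)] = 0.86 M.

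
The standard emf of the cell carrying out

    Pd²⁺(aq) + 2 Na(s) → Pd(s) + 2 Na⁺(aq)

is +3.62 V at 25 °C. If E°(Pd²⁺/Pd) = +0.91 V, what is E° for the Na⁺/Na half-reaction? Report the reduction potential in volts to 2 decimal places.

−2.71 V

In the reaction as written the Pd²⁺/Pd couple is reduced (cathode) and Na⁺/Na is oxidized (anode), so E°cell = E°(Pd²⁺/Pd) − E°(Na⁺/Na).
E°(Na⁺/Na) = E°(cathode) − E°cell = +0.91 − (+3.62) = −2.71 V.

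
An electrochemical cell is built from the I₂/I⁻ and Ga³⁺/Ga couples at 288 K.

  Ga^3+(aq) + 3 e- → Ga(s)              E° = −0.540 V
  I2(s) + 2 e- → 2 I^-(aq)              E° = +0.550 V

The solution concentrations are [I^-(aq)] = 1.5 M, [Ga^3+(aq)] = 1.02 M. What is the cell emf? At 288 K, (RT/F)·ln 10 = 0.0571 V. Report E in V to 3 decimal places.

+1.080 V

Since E°(I₂/I⁻) > E°(Ga³⁺/Ga), I₂/I⁻ serves as the cathode.
The standard potential is +0.550 − (−0.540) = +1.090 V and the balanced reaction transfers n = 6 electrons.
For the overall reaction 3 I2(s) + 2 Ga(s) → 6 I^-(aq) + 2 Ga^3+(aq), Q = [I^-(aq)]^6·[Ga^3+(aq)]^2 = 11.9, giving log Q = 1.074.
By the Nernst equation, E = +1.090 − (0.0571/6)·(1.074) = +1.080 V.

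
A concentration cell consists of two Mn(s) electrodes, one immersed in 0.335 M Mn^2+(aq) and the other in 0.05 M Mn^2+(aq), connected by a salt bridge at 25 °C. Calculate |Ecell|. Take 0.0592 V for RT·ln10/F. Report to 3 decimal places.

0.024 V

For a concentration cell E°cell = 0, since both electrodes use the same couple.
The compartment with the higher Mn^2+(aq) concentration (0.335 M) acts as the cathode; ions are reduced there and produced at the dilute (0.05 M) anode.
With n = 2, Ecell = −(0.0592/2)·log([dilute]/[conc]) = −(0.0592/2)·log(0.05/0.335) = +0.024 V.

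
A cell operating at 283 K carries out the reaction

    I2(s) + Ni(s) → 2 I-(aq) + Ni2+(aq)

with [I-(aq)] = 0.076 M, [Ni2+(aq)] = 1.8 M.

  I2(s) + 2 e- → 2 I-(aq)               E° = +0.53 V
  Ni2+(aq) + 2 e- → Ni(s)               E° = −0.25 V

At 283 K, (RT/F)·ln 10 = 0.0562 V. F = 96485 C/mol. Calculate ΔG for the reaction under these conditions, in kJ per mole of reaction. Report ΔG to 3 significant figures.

−161 kJ/mol

E°cell = +0.53 − (−0.25) = +0.78 V; the balanced reaction transfers n = 2 electrons.
Q = [I-(aq)]^2·[Ni2+(aq)] = 0.0104, so log Q = −1.983 and E = +0.78 − (0.0562/2)(−1.983) = +0.8357 V.
Finally ΔG = −nFE = −(2)(96485 C/mol)(+0.8357 V) = −161 kJ/mol.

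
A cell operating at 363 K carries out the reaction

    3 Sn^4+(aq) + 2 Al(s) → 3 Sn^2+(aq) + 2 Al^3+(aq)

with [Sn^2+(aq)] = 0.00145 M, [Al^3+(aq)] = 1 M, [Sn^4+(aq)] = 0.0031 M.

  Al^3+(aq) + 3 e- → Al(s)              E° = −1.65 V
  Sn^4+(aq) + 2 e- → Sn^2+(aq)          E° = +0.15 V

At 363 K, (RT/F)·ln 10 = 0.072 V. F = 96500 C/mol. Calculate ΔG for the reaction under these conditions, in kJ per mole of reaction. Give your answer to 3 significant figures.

With Sn⁴⁺/Sn²⁺ reduced at the cathode, E°cell = +0.15 − (−1.65) = +1.80 V and n = 6.
Q = ([Sn^2+(aq)]^3·[Al^3+(aq)]^2) / [Sn^4+(aq)]^3 = 0.102, so log Q = −0.990 and E = +1.80 − (0.072/6)(−0.990) = +1.8119 V.
Then ΔG = −nFE = −6 × 96500 × +1.8119 J/mol = −1050 kJ/mol.

−1050 kJ/mol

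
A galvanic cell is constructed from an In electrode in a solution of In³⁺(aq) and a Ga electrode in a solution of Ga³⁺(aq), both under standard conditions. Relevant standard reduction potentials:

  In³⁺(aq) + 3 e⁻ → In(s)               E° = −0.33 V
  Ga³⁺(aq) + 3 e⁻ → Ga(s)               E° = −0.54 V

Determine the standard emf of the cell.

The In³⁺/In couple has the higher E°, so In ion is reduced (cathode) and Ga is oxidized (anode).
E°cell = E°(cathode) − E°(anode) = −0.33 − (−0.54) = +0.21 V.

+0.21 V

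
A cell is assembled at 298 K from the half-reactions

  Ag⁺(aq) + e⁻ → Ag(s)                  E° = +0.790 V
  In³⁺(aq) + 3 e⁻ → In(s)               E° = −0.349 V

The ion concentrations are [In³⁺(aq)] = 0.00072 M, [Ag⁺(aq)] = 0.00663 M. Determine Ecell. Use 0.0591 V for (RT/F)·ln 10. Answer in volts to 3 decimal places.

+1.072 V

Ag⁺/Ag is reduced (cathode, E° = +0.790 V) and In³⁺/In is oxidized (anode).
E°cell = E°cat − E°an = +0.790 − (−0.349) = +1.139 V; n = 3.
Balancing gives 3 Ag⁺(aq) + In(s) → 3 Ag(s) + In³⁺(aq); hence Q = [In³⁺(aq)] / [Ag⁺(aq)]^3 = 2.47×10^3 (log Q = 3.393).
Applying E = E° − (RT ln10/nF)·log Q gives +1.139 − (0.0591/3)(3.393) = +1.072 V.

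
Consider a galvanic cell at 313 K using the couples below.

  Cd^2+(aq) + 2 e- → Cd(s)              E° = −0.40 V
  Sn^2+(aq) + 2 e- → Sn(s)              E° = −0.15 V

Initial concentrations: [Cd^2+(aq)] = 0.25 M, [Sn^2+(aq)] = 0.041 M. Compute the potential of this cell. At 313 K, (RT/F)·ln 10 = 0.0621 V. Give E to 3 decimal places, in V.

+0.226 V

The Sn²⁺/Sn couple has the more positive E°, so it is the cathode; Cd²⁺/Cd is the anode.
E°cell = E°cat − E°an = −0.15 − (−0.40) = +0.25 V; n = 2.
For the overall reaction Sn^2+(aq) + Cd(s) → Sn(s) + Cd^2+(aq), Q = [Cd^2+(aq)] / [Sn^2+(aq)] = 6.1, giving log Q = 0.785.
Applying E = E° − (RT ln10/nF)·log Q gives +0.25 − (0.0621/2)(0.785) = +0.226 V.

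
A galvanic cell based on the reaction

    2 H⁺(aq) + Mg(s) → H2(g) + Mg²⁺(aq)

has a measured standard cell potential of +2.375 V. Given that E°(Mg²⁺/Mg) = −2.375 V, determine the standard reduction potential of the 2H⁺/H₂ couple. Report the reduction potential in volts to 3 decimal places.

In the reaction as written the 2H⁺/H₂ couple is reduced (cathode) and Mg²⁺/Mg is oxidized (anode), so E°cell = E°(2H⁺/H₂) − E°(Mg²⁺/Mg).
E°(2H⁺/H₂) = E°cell + E°(anode) = +2.375 + (−2.375) = +0.000 V.

+0.000 V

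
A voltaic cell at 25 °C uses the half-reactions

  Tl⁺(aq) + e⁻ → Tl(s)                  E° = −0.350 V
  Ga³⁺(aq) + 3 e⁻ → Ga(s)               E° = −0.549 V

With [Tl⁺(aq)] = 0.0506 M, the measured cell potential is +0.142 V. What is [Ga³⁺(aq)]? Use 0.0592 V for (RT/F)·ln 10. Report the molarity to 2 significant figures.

0.10 M

Tl⁺/Tl is the cathode (higher E°); E°cell = −0.350 − (−0.549) = +0.199 V with n = 3.
Rearranging E = E° − (0.0592/n)·log Q gives log Q = 3(+0.199 − (+0.142))/0.0592 = 2.889.
Balancing electrons gives 3 Tl⁺(aq) + Ga(s) → 3 Tl(s) + Ga³⁺(aq); thus Q = [Ga³⁺(aq)] / [Tl⁺(aq)]^3.
Isolating [Ga³⁺(aq)] in Q = 10^{2.889} yields log [Ga³⁺(aq)] = −0.999, i.e. 0.10 M.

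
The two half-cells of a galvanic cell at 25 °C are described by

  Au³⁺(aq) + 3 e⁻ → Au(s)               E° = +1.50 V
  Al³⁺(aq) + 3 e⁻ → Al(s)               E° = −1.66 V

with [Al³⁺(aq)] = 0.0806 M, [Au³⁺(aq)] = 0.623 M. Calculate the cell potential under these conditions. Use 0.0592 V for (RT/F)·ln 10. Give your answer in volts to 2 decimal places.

+3.18 V

Au³⁺/Au is reduced (cathode, E° = +1.50 V) and Al³⁺/Al is oxidized (anode).
E°cell = +1.50 − (−1.66) = +3.16 V, with n = 3 electrons transferred.
The balanced reaction is Au³⁺(aq) + Al(s) → Au(s) + Al³⁺(aq), so Q = [Al³⁺(aq)] / [Au³⁺(aq)] = 0.129 and log Q = −0.888.
Applying E = E° − (RT ln10/nF)·log Q gives +3.16 − (0.0592/3)(−0.888) = +3.18 V.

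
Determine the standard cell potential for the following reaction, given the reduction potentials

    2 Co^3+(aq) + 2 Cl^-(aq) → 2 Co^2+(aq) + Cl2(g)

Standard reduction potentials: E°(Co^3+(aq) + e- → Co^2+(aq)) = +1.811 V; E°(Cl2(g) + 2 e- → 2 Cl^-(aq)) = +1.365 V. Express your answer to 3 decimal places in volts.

+0.446 V

Co^3+(aq) gains electrons, so the Co³⁺/Co²⁺ couple is the cathode; the Cl₂/Cl⁻ couple is the anode.
E°cell = E°(cathode) − E°(anode) = +1.811 − (+1.365) = +0.446 V.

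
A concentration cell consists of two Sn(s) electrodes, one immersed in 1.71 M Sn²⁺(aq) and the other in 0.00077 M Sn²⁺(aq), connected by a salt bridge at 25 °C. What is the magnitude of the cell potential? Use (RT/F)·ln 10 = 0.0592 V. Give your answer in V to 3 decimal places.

For a concentration cell E°cell = 0, since both electrodes use the same couple.
The compartment with the higher Sn²⁺(aq) concentration (1.71 M) acts as the cathode; ions are reduced there and produced at the dilute (0.00077 M) anode.
With n = 2, Ecell = −(0.0592/2)·log([dilute]/[conc]) = −(0.0592/2)·log(0.00077/1.71) = +0.099 V.

0.099 V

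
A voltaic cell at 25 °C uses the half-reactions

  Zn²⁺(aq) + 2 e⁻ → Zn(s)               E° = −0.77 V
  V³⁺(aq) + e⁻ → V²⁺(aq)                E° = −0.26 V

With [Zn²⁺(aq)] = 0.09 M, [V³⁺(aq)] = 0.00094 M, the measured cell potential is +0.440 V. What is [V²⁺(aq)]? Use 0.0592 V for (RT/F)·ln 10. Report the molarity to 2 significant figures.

V³⁺/V²⁺ is the cathode (higher E°); E°cell = −0.26 − (−0.77) = +0.51 V with n = 2.
Rearranging E = E° − (0.0592/n)·log Q gives log Q = 2(+0.51 − (+0.440))/0.0592 = 2.365.
Balancing electrons gives 2 V³⁺(aq) + Zn(s) → 2 V²⁺(aq) + Zn²⁺(aq); thus Q = ([V²⁺(aq)]^2·[Zn²⁺(aq)]) / [V³⁺(aq)]^2.
Solving for the unknown gives log [V²⁺(aq)] = −1.321, so [V²⁺(aq)] ≈ 0.048 M.

0.048 M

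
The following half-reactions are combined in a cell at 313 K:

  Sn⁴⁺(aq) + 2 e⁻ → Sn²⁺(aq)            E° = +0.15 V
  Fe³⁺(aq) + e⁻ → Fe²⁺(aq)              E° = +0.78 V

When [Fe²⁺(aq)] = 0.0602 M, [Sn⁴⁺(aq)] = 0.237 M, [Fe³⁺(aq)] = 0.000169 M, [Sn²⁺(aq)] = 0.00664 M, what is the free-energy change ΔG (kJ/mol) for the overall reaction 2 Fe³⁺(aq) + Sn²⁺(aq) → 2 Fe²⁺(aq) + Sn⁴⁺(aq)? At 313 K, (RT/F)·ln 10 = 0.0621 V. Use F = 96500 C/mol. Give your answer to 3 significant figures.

The standard cell potential is +0.78 − (+0.15) = +0.63 V, with n = 2 electrons in the balanced equation.
Q = ([Fe²⁺(aq)]^2·[Sn⁴⁺(aq)]) / ([Fe³⁺(aq)]^2·[Sn²⁺(aq)]) = 4.53×10^6, so log Q = 6.656 and E = +0.63 − (0.0621/2)(6.656) = +0.4233 V.
ΔG = −nFE = −(2)(96500)(+0.4233) J/mol = −81.7 kJ/mol.

−81.7 kJ/mol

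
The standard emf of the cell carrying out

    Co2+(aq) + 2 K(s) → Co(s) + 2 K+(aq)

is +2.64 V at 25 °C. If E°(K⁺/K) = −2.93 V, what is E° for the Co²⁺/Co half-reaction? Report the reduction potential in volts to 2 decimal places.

In the reaction as written the Co²⁺/Co couple is reduced (cathode) and K⁺/K is oxidized (anode), so E°cell = E°(Co²⁺/Co) − E°(K⁺/K).
E°(Co²⁺/Co) = E°cell + E°(anode) = +2.64 + (−2.93) = −0.29 V.

−0.29 V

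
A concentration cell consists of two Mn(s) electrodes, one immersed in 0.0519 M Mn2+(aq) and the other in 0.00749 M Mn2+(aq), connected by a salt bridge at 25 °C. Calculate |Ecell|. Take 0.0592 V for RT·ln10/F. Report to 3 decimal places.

For a concentration cell E°cell = 0, since both electrodes use the same couple.
The compartment with the higher Mn2+(aq) concentration (0.0519 M) acts as the cathode; ions are reduced there and produced at the dilute (0.00749 M) anode.
With n = 2, Ecell = −(0.0592/2)·log([dilute]/[conc]) = −(0.0592/2)·log(0.00749/0.0519) = +0.025 V.

0.025 V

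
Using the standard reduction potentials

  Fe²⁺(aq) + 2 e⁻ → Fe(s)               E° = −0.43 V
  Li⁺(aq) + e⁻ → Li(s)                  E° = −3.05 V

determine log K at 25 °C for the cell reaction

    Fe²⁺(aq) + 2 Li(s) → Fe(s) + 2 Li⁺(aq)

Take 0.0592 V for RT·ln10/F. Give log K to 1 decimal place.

The Fe²⁺/Fe couple is reduced (cathode); E°cell = −0.43 − (−3.05) = +2.62 V with n = 2.
At equilibrium E = 0, so log K = nE°cell / 0.0592 = (2)(+2.62) / 0.0592 = 88.5.

log K = 88.5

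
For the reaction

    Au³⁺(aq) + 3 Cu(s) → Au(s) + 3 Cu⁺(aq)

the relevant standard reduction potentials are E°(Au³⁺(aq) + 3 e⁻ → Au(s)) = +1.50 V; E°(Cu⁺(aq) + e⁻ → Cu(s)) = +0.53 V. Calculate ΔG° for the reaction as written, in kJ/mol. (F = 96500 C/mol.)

−281 kJ/mol

In the reaction as written Au³⁺(aq) is reduced, so the Au³⁺/Au couple is the cathode and Cu⁺/Cu is the anode.
E°cell = +1.50 − (+0.53) = +0.97 V; balancing electrons gives n = 3.
ΔG° = −nFE°cell = −(3)(96500)(+0.97) J/mol = −281 kJ/mol.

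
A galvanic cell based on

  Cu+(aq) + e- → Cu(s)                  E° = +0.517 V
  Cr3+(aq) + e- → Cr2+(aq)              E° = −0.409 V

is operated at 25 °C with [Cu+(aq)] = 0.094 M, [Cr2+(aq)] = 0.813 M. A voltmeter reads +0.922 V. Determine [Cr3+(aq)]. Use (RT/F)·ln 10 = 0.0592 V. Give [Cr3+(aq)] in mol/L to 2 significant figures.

0.089 M

The Cu⁺/Cu couple has the larger reduction potential, so it is the cathode: E°cell = +0.517 − (−0.409) = +0.926 V and n = 1.
From the Nernst equation, log Q = n(E° − E)/0.0592 = 1·(+0.926 − (+0.922))/0.0592 = 0.068.
Balancing electrons gives Cu+(aq) + Cr2+(aq) → Cu(s) + Cr3+(aq); thus Q = [Cr3+(aq)] / ([Cu+(aq)]·[Cr2+(aq)]).
Solving for the unknown gives log [Cr3+(aq)] = −1.049, so [Cr3+(aq)] ≈ 0.089 M.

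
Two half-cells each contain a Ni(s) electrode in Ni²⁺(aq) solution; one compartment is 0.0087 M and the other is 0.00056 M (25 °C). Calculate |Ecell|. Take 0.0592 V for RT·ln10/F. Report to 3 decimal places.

For a concentration cell E°cell = 0, since both electrodes use the same couple.
The compartment with the higher Ni²⁺(aq) concentration (0.0087 M) acts as the cathode; ions are reduced there and produced at the dilute (0.00056 M) anode.
With n = 2, Ecell = −(0.0592/2)·log([dilute]/[conc]) = −(0.0592/2)·log(0.00056/0.0087) = +0.035 V.

0.035 V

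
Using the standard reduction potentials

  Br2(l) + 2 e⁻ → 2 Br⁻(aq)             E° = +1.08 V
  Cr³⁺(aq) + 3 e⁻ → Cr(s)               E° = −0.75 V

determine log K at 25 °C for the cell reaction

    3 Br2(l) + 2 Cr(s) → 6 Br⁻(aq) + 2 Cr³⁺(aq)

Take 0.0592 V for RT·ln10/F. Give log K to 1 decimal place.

log K = 185.5

The Br₂/Br⁻ couple is reduced (cathode); E°cell = +1.08 − (−0.75) = +1.83 V with n = 6.
At equilibrium E = 0, so log K = nE°cell / 0.0592 = (6)(+1.83) / 0.0592 = 185.5.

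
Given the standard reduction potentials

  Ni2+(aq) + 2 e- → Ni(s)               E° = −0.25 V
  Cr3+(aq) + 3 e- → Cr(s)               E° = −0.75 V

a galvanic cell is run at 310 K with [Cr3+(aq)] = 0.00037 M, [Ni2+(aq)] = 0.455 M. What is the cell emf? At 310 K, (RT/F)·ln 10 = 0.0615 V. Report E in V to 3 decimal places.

+0.560 V

Since E°(Ni²⁺/Ni) > E°(Cr³⁺/Cr), Ni²⁺/Ni serves as the cathode.
E°cell = E°cat − E°an = −0.25 − (−0.75) = +0.50 V; n = 6.
Balancing gives 3 Ni2+(aq) + 2 Cr(s) → 3 Ni(s) + 2 Cr3+(aq); hence Q = [Cr3+(aq)]^2 / [Ni2+(aq)]^3 = 1.45×10^−6 (log Q = −5.838).
By the Nernst equation, E = +0.50 − (0.0615/6)·(−5.838) = +0.560 V.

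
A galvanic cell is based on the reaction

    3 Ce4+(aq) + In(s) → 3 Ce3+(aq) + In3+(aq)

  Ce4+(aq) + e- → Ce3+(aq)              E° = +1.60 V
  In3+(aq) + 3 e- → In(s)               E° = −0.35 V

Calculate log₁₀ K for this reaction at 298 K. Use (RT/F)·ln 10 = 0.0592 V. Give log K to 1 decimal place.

The Ce⁴⁺/Ce³⁺ couple is reduced (cathode); E°cell = +1.60 − (−0.35) = +1.95 V with n = 3.
At equilibrium E = 0, so log K = nE°cell / 0.0592 = (3)(+1.95) / 0.0592 = 98.8.

log K = 98.8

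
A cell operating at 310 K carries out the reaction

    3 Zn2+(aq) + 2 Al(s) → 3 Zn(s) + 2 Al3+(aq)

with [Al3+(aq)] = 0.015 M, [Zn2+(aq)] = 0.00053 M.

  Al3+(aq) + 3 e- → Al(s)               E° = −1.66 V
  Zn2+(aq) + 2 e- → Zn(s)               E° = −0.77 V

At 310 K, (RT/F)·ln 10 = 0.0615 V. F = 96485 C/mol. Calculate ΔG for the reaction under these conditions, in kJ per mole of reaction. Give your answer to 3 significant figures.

The standard cell potential is −0.77 − (−1.66) = +0.89 V, with n = 6 electrons in the balanced equation.
Q = [Al3+(aq)]^2 / [Zn2+(aq)]^3 = 1.51×10^6, so log Q = 6.179 and E = +0.89 − (0.0615/6)(6.179) = +0.8267 V.
ΔG = −nFE = −(6)(96485)(+0.8267) J/mol = −479 kJ/mol.

−479 kJ/mol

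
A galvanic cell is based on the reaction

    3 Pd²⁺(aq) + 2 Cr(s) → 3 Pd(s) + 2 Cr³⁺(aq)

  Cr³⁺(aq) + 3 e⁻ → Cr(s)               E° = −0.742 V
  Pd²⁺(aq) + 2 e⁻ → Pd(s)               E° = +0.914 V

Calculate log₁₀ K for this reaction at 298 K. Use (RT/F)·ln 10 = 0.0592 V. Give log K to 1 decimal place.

log K = 167.8

The Pd²⁺/Pd couple is reduced (cathode); E°cell = +0.914 − (−0.742) = +1.656 V with n = 6.
At equilibrium E = 0, so log K = nE°cell / 0.0592 = (6)(+1.656) / 0.0592 = 167.8.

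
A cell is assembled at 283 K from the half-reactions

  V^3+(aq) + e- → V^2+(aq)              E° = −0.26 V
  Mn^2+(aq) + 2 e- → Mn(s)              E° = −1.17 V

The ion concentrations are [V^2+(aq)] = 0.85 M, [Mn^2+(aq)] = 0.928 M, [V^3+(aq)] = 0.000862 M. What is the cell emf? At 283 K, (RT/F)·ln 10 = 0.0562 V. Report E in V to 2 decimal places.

+0.74 V

Since E°(V³⁺/V²⁺) > E°(Mn²⁺/Mn), V³⁺/V²⁺ serves as the cathode.
E°cell = −0.26 − (−1.17) = +0.91 V, with n = 2 electrons transferred.
The balanced reaction is 2 V^3+(aq) + Mn(s) → 2 V^2+(aq) + Mn^2+(aq), so Q = ([V^2+(aq)]^2·[Mn^2+(aq)]) / [V^3+(aq)]^2 = 9.02×10^5 and log Q = 5.955.
Applying E = E° − (RT ln10/nF)·log Q gives +0.91 − (0.0562/2)(5.955) = +0.74 V.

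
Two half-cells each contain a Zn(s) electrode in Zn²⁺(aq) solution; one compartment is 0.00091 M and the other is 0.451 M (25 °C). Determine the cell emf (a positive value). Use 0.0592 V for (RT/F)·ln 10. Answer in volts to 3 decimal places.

0.080 V

For a concentration cell E°cell = 0, since both electrodes use the same couple.
The compartment with the higher Zn²⁺(aq) concentration (0.451 M) acts as the cathode; ions are reduced there and produced at the dilute (0.00091 M) anode.
With n = 2, Ecell = −(0.0592/2)·log([dilute]/[conc]) = −(0.0592/2)·log(0.00091/0.451) = +0.080 V.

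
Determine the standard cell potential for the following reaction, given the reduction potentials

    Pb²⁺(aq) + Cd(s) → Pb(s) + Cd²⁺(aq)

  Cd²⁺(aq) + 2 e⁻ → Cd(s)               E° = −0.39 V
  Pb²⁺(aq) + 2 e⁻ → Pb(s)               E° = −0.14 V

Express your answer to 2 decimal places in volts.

+0.25 V

Pb²⁺(aq) gains electrons, so the Pb²⁺/Pb couple is the cathode; the Cd²⁺/Cd couple is the anode.
E°cell = E°(cathode) − E°(anode) = −0.14 − (−0.39) = +0.25 V.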